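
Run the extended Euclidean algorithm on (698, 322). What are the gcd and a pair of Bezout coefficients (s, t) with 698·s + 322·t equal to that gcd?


Euclidean algorithm on (698, 322) — divide until remainder is 0:
  698 = 2 · 322 + 54
  322 = 5 · 54 + 52
  54 = 1 · 52 + 2
  52 = 26 · 2 + 0
gcd(698, 322) = 2.
Track Bezout coefficients alongside the remainders: start with r₀ = 698 = a·1 + b·0 (s = 1, t = 0) and r₁ = 322 = a·0 + b·1 (s = 0, t = 1); each new remainder r_{k+1} = r_{k-1} − q_k·r_k inherits s_{k+1} = s_{k-1} − q_k·s_k, t_{k+1} = t_{k-1} − q_k·t_k, so r_k = a·s_k + b·t_k at every step:
  q = 2: r = 54, s = 1 − 2·0 = 1, t = 0 − 2·1 = -2  (check: 698·1 + 322·(-2) = 54)
  q = 5: r = 52, s = 0 − 5·1 = -5, t = 1 − 5·(-2) = 11  (check: 698·(-5) + 322·11 = 52)
  q = 1: r = 2, s = 1 − 1·(-5) = 6, t = -2 − 1·11 = -13  (check: 698·6 + 322·(-13) = 2)
The row with r = 2 (the gcd) gives the Bezout coefficients s = 6, t = -13.
Result: 698 · (6) + 322 · (-13) = 2.

gcd(698, 322) = 2; s = 6, t = -13 (check: 698·6 + 322·(-13) = 2).


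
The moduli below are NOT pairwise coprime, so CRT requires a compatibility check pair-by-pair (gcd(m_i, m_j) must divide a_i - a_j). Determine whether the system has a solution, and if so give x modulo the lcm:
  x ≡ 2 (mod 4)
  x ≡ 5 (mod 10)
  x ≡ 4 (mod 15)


Moduli 4, 10, 15 are not pairwise coprime, so CRT works modulo lcm(m_i) when all pairwise compatibility conditions hold.
Pairwise compatibility: gcd(m_i, m_j) must divide a_i - a_j for every pair.
Merge one congruence at a time:
  Start: x ≡ 2 (mod 4).
  Combine with x ≡ 5 (mod 10): gcd(4, 10) = 2, and 5 - 2 = 3 is NOT divisible by 2.
    ⇒ system is inconsistent (no integer solution).

No solution (the system is inconsistent).


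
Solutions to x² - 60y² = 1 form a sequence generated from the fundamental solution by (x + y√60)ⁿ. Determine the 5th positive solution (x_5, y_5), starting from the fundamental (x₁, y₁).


Step 1: Find the fundamental solution (x₁, y₁) of x² - 60y² = 1.
  Expand √60 as a continued fraction. a₀ = ⌊√60⌋ = 7; iterate m_{k+1} = d_k·a_k − m_k, d_{k+1} = (60 − m_{k+1}²)/d_k, a_{k+1} = ⌊(a₀ + m_{k+1})/d_{k+1}⌋ (starting m₀ = 0, d₀ = 1), with convergents p_k = a_k·p_{k-1} + p_{k-2}, q_k = a_k·q_{k-1} + q_{k-2} (p₋₁ = 1, q₋₁ = 0):
  k = 0: a₀ = 7; p₀/q₀ = 7/1; p₀² − 60·q₀² = 49 − 60 = -11.
  k = 1: m = 7, d = 11, a = ⌊(7 + 7)/11⌋ = 1; p/q = (1·7 + 1)/(1·1 + 0) = 8/1; p² − 60·q² = 64 − 60 = 4.
  k = 2: m = 4, d = 4, a = ⌊(7 + 4)/4⌋ = 2; p/q = (2·8 + 7)/(2·1 + 1) = 23/3; p² − 60·q² = 529 − 540 = -11.
  k = 3: m = 4, d = 11, a = ⌊(7 + 4)/11⌋ = 1; p/q = (1·23 + 8)/(1·3 + 1) = 31/4; p² − 60·q² = 961 − 960 = 1.
  The first convergent with p² − 60·q² = 1 gives the fundamental solution (x₁, y₁) = (31, 4).
Step 2: Apply the recurrence (x_{n+1}, y_{n+1}) = (x₁x_n + 60y₁y_n, x₁y_n + y₁x_n) repeatedly.
  From (x_1, y_1) = (31, 4): x_2 = 31·31 + 60·4·4 = 1921; y_2 = 31·4 + 4·31 = 248.
  From (x_2, y_2) = (1921, 248): x_3 = 31·1921 + 60·4·248 = 119071; y_3 = 31·248 + 4·1921 = 15372.
  From (x_3, y_3) = (119071, 15372): x_4 = 31·119071 + 60·4·15372 = 7380481; y_4 = 31·15372 + 4·119071 = 952816.
  From (x_4, y_4) = (7380481, 952816): x_5 = 31·7380481 + 60·4·952816 = 457470751; y_5 = 31·952816 + 4·7380481 = 59059220.
Step 3: Verify x_5² - 60·y_5² = 209279488020504001 - 209279488020504000 = 1 (should be 1). ✓

(x_1, y_1) = (31, 4); (x_5, y_5) = (457470751, 59059220).


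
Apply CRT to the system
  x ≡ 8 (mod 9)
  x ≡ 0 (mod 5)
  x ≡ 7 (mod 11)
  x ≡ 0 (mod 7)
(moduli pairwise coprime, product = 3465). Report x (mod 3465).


Product of moduli M = 9 · 5 · 11 · 7 = 3465.
Merge one congruence at a time:
  Start: x ≡ 8 (mod 9).
  Combine with x ≡ 0 (mod 5); new modulus lcm = 45.
    Write x = 8 + 9·t and substitute into x ≡ 0 (mod 5): 9·t ≡ 0 − 8 = -8 (mod 5).
    Reduce coefficients mod 5: 4·t ≡ 2 (mod 5).
    The inverse of 4 mod 5 is 4 (since 4·4 = 16 = 3·5 + 1), so t ≡ 4·2 = 8 ≡ 3 (mod 5).
    Then x = 8 + 9·3 = 35, valid modulo lcm(9, 5) = 45: x ≡ 35 (mod 45).
  Combine with x ≡ 7 (mod 11); new modulus lcm = 495.
    Write x = 35 + 45·t and substitute into x ≡ 7 (mod 11): 45·t ≡ 7 − 35 = -28 (mod 11).
    Reduce coefficients mod 11: 1·t ≡ 5 (mod 11).
    So t ≡ 5 (mod 11).
    Then x = 35 + 45·5 = 260, valid modulo lcm(45, 11) = 495: x ≡ 260 (mod 495).
  Combine with x ≡ 0 (mod 7); new modulus lcm = 3465.
    Write x = 260 + 495·t and substitute into x ≡ 0 (mod 7): 495·t ≡ 0 − 260 = -260 (mod 7).
    Reduce coefficients mod 7: 5·t ≡ 6 (mod 7).
    The inverse of 5 mod 7 is 3 (since 5·3 = 15 = 2·7 + 1), so t ≡ 3·6 = 18 ≡ 4 (mod 7).
    Then x = 260 + 495·4 = 2240, valid modulo lcm(495, 7) = 3465: x ≡ 2240 (mod 3465).
Verify against each original: 2240 mod 9 = 8, 2240 mod 5 = 0, 2240 mod 11 = 7, 2240 mod 7 = 0.

x ≡ 2240 (mod 3465).


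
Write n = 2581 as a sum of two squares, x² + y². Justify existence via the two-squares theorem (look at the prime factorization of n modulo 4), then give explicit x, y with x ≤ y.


Step 1: Factor n = 2581 = 29 · 89.
Step 2: Check the mod-4 condition on each prime factor: 29 ≡ 1 (mod 4), exponent 1; 89 ≡ 1 (mod 4), exponent 1.
All primes ≡ 3 (mod 4) appear to even exponent (or don't appear), so by the two-squares theorem n IS expressible as a sum of two squares.
Step 3: Build a representation. Here n = 29 · 89 is a product of primes ≡ 1 (mod 4). Each prime p ≡ 1 (mod 4) is itself a sum of two squares; find a² by testing p − a² for a perfect square:
  29: 29 − 1² = 28, 29 − 2² = 25 = 5² ⇒ 29 = 2² + 5².
  89: 89 − 1² = 88, 89 − 2² = 85, 89 − 3² = 80, 89 − 4² = 73, 89 − 5² = 64 = 8² ⇒ 89 = 5² + 8².
  Combine using the Brahmagupta–Fibonacci identity (a² + b²)(c² + d²) = (ac − bd)² + (ad + bc)² = (ac + bd)² + (ad − bc)²:
  29 · 89 = 2581: from (2² + 5²)(5² + 8²), take (2·5 − 5·8, 2·8 + 5·5) = (10 − 40, 16 + 25) = (-30, 41); dropping signs (only squares matter) gives (30, 41); check 30² + 41² = 900 + 1681 = 2581 ✓.
Step 4: Order so x ≤ y and verify: 30² + 41² = 900 + 1681 = 2581 = n. ✓

n = 2581 = 30² + 41² (one valid representation with x ≤ y).


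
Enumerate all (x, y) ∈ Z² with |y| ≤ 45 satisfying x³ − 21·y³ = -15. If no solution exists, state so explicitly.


The equation is x³ - 21y³ = -15. For fixed y, x³ = 21·y³ − 15, so a solution requires the RHS to be a perfect cube.
Strategy: iterate y from -45 to 45, compute RHS = 21·y³ − 15, and check whether it is a (positive or negative) perfect cube.
Check small values of y:
  y = 0: RHS = -15 is not a perfect cube.
  y = 1: RHS = 6 is not a perfect cube.
  y = -1: RHS = -36 is not a perfect cube.
  y = 2: RHS = 153 is not a perfect cube.
  y = -2: RHS = -183 is not a perfect cube.
  y = 3: RHS = 552 is not a perfect cube.
  y = -3: RHS = -582 is not a perfect cube.
Continuing the search up to |y| = 45 finds no solutions either.
No (x, y) in the scanned range satisfies the equation.

No integer solutions with |y| ≤ 45.


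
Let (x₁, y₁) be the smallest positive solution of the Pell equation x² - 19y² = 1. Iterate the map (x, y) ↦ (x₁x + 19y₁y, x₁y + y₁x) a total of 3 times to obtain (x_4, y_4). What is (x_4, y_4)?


Step 1: Find the fundamental solution (x₁, y₁) of x² - 19y² = 1.
  Expand √19 as a continued fraction. a₀ = ⌊√19⌋ = 4; iterate m_{k+1} = d_k·a_k − m_k, d_{k+1} = (19 − m_{k+1}²)/d_k, a_{k+1} = ⌊(a₀ + m_{k+1})/d_{k+1}⌋ (starting m₀ = 0, d₀ = 1), with convergents p_k = a_k·p_{k-1} + p_{k-2}, q_k = a_k·q_{k-1} + q_{k-2} (p₋₁ = 1, q₋₁ = 0):
  k = 0: a₀ = 4; p₀/q₀ = 4/1; p₀² − 19·q₀² = 16 − 19 = -3.
  k = 1: m = 4, d = 3, a = ⌊(4 + 4)/3⌋ = 2; p/q = (2·4 + 1)/(2·1 + 0) = 9/2; p² − 19·q² = 81 − 76 = 5.
  k = 2: m = 2, d = 5, a = ⌊(4 + 2)/5⌋ = 1; p/q = (1·9 + 4)/(1·2 + 1) = 13/3; p² − 19·q² = 169 − 171 = -2.
  k = 3: m = 3, d = 2, a = ⌊(4 + 3)/2⌋ = 3; p/q = (3·13 + 9)/(3·3 + 2) = 48/11; p² − 19·q² = 2304 − 2299 = 5.
  k = 4: m = 3, d = 5, a = ⌊(4 + 3)/5⌋ = 1; p/q = (1·48 + 13)/(1·11 + 3) = 61/14; p² − 19·q² = 3721 − 3724 = -3.
  k = 5: m = 2, d = 3, a = ⌊(4 + 2)/3⌋ = 2; p/q = (2·61 + 48)/(2·14 + 11) = 170/39; p² − 19·q² = 28900 − 28899 = 1.
  The first convergent with p² − 19·q² = 1 gives the fundamental solution (x₁, y₁) = (170, 39).
Step 2: Apply the recurrence (x_{n+1}, y_{n+1}) = (x₁x_n + 19y₁y_n, x₁y_n + y₁x_n) repeatedly.
  From (x_1, y_1) = (170, 39): x_2 = 170·170 + 19·39·39 = 57799; y_2 = 170·39 + 39·170 = 13260.
  From (x_2, y_2) = (57799, 13260): x_3 = 170·57799 + 19·39·13260 = 19651490; y_3 = 170·13260 + 39·57799 = 4508361.
  From (x_3, y_3) = (19651490, 4508361): x_4 = 170·19651490 + 19·39·4508361 = 6681448801; y_4 = 170·4508361 + 39·19651490 = 1532829480.
Step 3: Verify x_4² - 19·y_4² = 44641758080384337601 - 44641758080384337600 = 1 (should be 1). ✓

(x_1, y_1) = (170, 39); (x_4, y_4) = (6681448801, 1532829480).


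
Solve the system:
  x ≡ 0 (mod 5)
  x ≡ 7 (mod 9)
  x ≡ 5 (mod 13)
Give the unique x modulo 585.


Moduli 5, 9, 13 are pairwise coprime; by CRT there is a unique solution modulo M = 5 · 9 · 13 = 585.
Solve pairwise, accumulating the modulus:
  Start with x ≡ 0 (mod 5).
  Combine with x ≡ 7 (mod 9): since gcd(5, 9) = 1, we get a unique residue mod 45.
    Write x = 0 + 5·t and substitute into x ≡ 7 (mod 9): 5·t ≡ 7 − 0 = 7 (mod 9).
    The inverse of 5 mod 9 is 2 (since 5·2 = 10 = 1·9 + 1), so t ≡ 2·7 = 14 ≡ 5 (mod 9).
    Then x = 0 + 5·5 = 25, valid modulo lcm(5, 9) = 45: x ≡ 25 (mod 45).
  Combine with x ≡ 5 (mod 13): since gcd(45, 13) = 1, we get a unique residue mod 585.
    Write x = 25 + 45·t and substitute into x ≡ 5 (mod 13): 45·t ≡ 5 − 25 = -20 (mod 13).
    Reduce coefficients mod 13: 6·t ≡ 6 (mod 13).
    The inverse of 6 mod 13 is 11 (since 6·11 = 66 = 5·13 + 1), so t ≡ 11·6 = 66 ≡ 1 (mod 13).
    Then x = 25 + 45·1 = 70, valid modulo lcm(45, 13) = 585: x ≡ 70 (mod 585).
Verify: 70 mod 5 = 0 ✓, 70 mod 9 = 7 ✓, 70 mod 13 = 5 ✓.

x ≡ 70 (mod 585).


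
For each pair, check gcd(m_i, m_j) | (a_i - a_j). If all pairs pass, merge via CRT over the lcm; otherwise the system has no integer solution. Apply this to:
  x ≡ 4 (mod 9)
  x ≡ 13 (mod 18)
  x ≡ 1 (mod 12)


Moduli 9, 18, 12 are not pairwise coprime, so CRT works modulo lcm(m_i) when all pairwise compatibility conditions hold.
Pairwise compatibility: gcd(m_i, m_j) must divide a_i - a_j for every pair.
Merge one congruence at a time:
  Start: x ≡ 4 (mod 9).
  Combine with x ≡ 13 (mod 18): gcd(9, 18) = 9; 13 - 4 = 9, which IS divisible by 9, so compatible.
    Write x = 4 + 9·t and substitute into x ≡ 13 (mod 18): 9·t ≡ 13 − 4 = 9 (mod 18).
    Divide the congruence (and modulus) by g = 9: 1·t ≡ 1 (mod 2).
    So t ≡ 1 (mod 2).
    Then x = 4 + 9·1 = 13, valid modulo lcm(9, 18) = 18: x ≡ 13 (mod 18).
  Combine with x ≡ 1 (mod 12): gcd(18, 12) = 6; 1 - 13 = -12, which IS divisible by 6, so compatible.
    Write x = 13 + 18·t and substitute into x ≡ 1 (mod 12): 18·t ≡ 1 − 13 = -12 (mod 12).
    Divide the congruence (and modulus) by g = 6: 3·t ≡ -2 (mod 2).
    Reduce coefficients mod 2: 1·t ≡ 0 (mod 2).
    So t ≡ 0 (mod 2).
    Then x = 13 + 18·0 = 13, valid modulo lcm(18, 12) = 36: x ≡ 13 (mod 36).
Verify: 13 mod 9 = 4, 13 mod 18 = 13, 13 mod 12 = 1.

x ≡ 13 (mod 36).


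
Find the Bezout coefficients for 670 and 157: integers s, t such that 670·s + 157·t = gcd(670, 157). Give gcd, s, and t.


Euclidean algorithm on (670, 157) — divide until remainder is 0:
  670 = 4 · 157 + 42
  157 = 3 · 42 + 31
  42 = 1 · 31 + 11
  31 = 2 · 11 + 9
  11 = 1 · 9 + 2
  9 = 4 · 2 + 1
  2 = 2 · 1 + 0
gcd(670, 157) = 1.
Track Bezout coefficients alongside the remainders: start with r₀ = 670 = a·1 + b·0 (s = 1, t = 0) and r₁ = 157 = a·0 + b·1 (s = 0, t = 1); each new remainder r_{k+1} = r_{k-1} − q_k·r_k inherits s_{k+1} = s_{k-1} − q_k·s_k, t_{k+1} = t_{k-1} − q_k·t_k, so r_k = a·s_k + b·t_k at every step:
  q = 4: r = 42, s = 1 − 4·0 = 1, t = 0 − 4·1 = -4  (check: 670·1 + 157·(-4) = 42)
  q = 3: r = 31, s = 0 − 3·1 = -3, t = 1 − 3·(-4) = 13  (check: 670·(-3) + 157·13 = 31)
  q = 1: r = 11, s = 1 − 1·(-3) = 4, t = -4 − 1·13 = -17  (check: 670·4 + 157·(-17) = 11)
  q = 2: r = 9, s = -3 − 2·4 = -11, t = 13 − 2·(-17) = 47  (check: 670·(-11) + 157·47 = 9)
  q = 1: r = 2, s = 4 − 1·(-11) = 15, t = -17 − 1·47 = -64  (check: 670·15 + 157·(-64) = 2)
  q = 4: r = 1, s = -11 − 4·15 = -71, t = 47 − 4·(-64) = 303  (check: 670·(-71) + 157·303 = 1)
The row with r = 1 (the gcd) gives the Bezout coefficients s = -71, t = 303.
Result: 670 · (-71) + 157 · (303) = 1.

gcd(670, 157) = 1; s = -71, t = 303 (check: 670·(-71) + 157·303 = 1).


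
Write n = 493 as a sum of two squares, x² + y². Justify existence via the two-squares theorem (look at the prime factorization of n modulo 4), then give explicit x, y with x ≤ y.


Step 1: Factor n = 493 = 17 · 29.
Step 2: Check the mod-4 condition on each prime factor: 17 ≡ 1 (mod 4), exponent 1; 29 ≡ 1 (mod 4), exponent 1.
All primes ≡ 3 (mod 4) appear to even exponent (or don't appear), so by the two-squares theorem n IS expressible as a sum of two squares.
Step 3: Build a representation. Here n = 17 · 29 is a product of primes ≡ 1 (mod 4). Each prime p ≡ 1 (mod 4) is itself a sum of two squares; find a² by testing p − a² for a perfect square:
  17: 17 − 1² = 16 = 4² ⇒ 17 = 1² + 4².
  29: 29 − 1² = 28, 29 − 2² = 25 = 5² ⇒ 29 = 2² + 5².
  Combine using the Brahmagupta–Fibonacci identity (a² + b²)(c² + d²) = (ac − bd)² + (ad + bc)² = (ac + bd)² + (ad − bc)²:
  17 · 29 = 493: from (1² + 4²)(2² + 5²), take (1·2 − 4·5, 1·5 + 4·2) = (2 − 20, 5 + 8) = (-18, 13); dropping signs (only squares matter) gives (18, 13); check 18² + 13² = 324 + 169 = 493 ✓.
Step 4: Order so x ≤ y and verify: 13² + 18² = 169 + 324 = 493 = n. ✓

n = 493 = 13² + 18² (one valid representation with x ≤ y).


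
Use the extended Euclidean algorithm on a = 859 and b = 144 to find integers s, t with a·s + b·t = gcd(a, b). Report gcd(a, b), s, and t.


Euclidean algorithm on (859, 144) — divide until remainder is 0:
  859 = 5 · 144 + 139
  144 = 1 · 139 + 5
  139 = 27 · 5 + 4
  5 = 1 · 4 + 1
  4 = 4 · 1 + 0
gcd(859, 144) = 1.
Track Bezout coefficients alongside the remainders: start with r₀ = 859 = a·1 + b·0 (s = 1, t = 0) and r₁ = 144 = a·0 + b·1 (s = 0, t = 1); each new remainder r_{k+1} = r_{k-1} − q_k·r_k inherits s_{k+1} = s_{k-1} − q_k·s_k, t_{k+1} = t_{k-1} − q_k·t_k, so r_k = a·s_k + b·t_k at every step:
  q = 5: r = 139, s = 1 − 5·0 = 1, t = 0 − 5·1 = -5  (check: 859·1 + 144·(-5) = 139)
  q = 1: r = 5, s = 0 − 1·1 = -1, t = 1 − 1·(-5) = 6  (check: 859·(-1) + 144·6 = 5)
  q = 27: r = 4, s = 1 − 27·(-1) = 28, t = -5 − 27·6 = -167  (check: 859·28 + 144·(-167) = 4)
  q = 1: r = 1, s = -1 − 1·28 = -29, t = 6 − 1·(-167) = 173  (check: 859·(-29) + 144·173 = 1)
The row with r = 1 (the gcd) gives the Bezout coefficients s = -29, t = 173.
Result: 859 · (-29) + 144 · (173) = 1.

gcd(859, 144) = 1; s = -29, t = 173 (check: 859·(-29) + 144·173 = 1).


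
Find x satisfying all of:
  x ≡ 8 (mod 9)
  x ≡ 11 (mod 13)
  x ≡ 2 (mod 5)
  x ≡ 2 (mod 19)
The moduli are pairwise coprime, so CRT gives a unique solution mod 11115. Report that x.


Product of moduli M = 9 · 13 · 5 · 19 = 11115.
Merge one congruence at a time:
  Start: x ≡ 8 (mod 9).
  Combine with x ≡ 11 (mod 13); new modulus lcm = 117.
    Write x = 8 + 9·t and substitute into x ≡ 11 (mod 13): 9·t ≡ 11 − 8 = 3 (mod 13).
    The inverse of 9 mod 13 is 3 (since 9·3 = 27 = 2·13 + 1), so t ≡ 3·3 = 9 ≡ 9 (mod 13).
    Then x = 8 + 9·9 = 89, valid modulo lcm(9, 13) = 117: x ≡ 89 (mod 117).
  Combine with x ≡ 2 (mod 5); new modulus lcm = 585.
    Write x = 89 + 117·t and substitute into x ≡ 2 (mod 5): 117·t ≡ 2 − 89 = -87 (mod 5).
    Reduce coefficients mod 5: 2·t ≡ 3 (mod 5).
    The inverse of 2 mod 5 is 3 (since 2·3 = 6 = 1·5 + 1), so t ≡ 3·3 = 9 ≡ 4 (mod 5).
    Then x = 89 + 117·4 = 557, valid modulo lcm(117, 5) = 585: x ≡ 557 (mod 585).
  Combine with x ≡ 2 (mod 19); new modulus lcm = 11115.
    Write x = 557 + 585·t and substitute into x ≡ 2 (mod 19): 585·t ≡ 2 − 557 = -555 (mod 19).
    Reduce coefficients mod 19: 15·t ≡ 15 (mod 19).
    The inverse of 15 mod 19 is 14 (since 15·14 = 210 = 11·19 + 1), so t ≡ 14·15 = 210 ≡ 1 (mod 19).
    Then x = 557 + 585·1 = 1142, valid modulo lcm(585, 19) = 11115: x ≡ 1142 (mod 11115).
Verify against each original: 1142 mod 9 = 8, 1142 mod 13 = 11, 1142 mod 5 = 2, 1142 mod 19 = 2.

x ≡ 1142 (mod 11115).


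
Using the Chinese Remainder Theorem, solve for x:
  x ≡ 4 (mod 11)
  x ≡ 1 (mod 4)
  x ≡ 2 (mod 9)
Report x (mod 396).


Moduli 11, 4, 9 are pairwise coprime; by CRT there is a unique solution modulo M = 11 · 4 · 9 = 396.
Solve pairwise, accumulating the modulus:
  Start with x ≡ 4 (mod 11).
  Combine with x ≡ 1 (mod 4): since gcd(11, 4) = 1, we get a unique residue mod 44.
    Write x = 4 + 11·t and substitute into x ≡ 1 (mod 4): 11·t ≡ 1 − 4 = -3 (mod 4).
    Reduce coefficients mod 4: 3·t ≡ 1 (mod 4).
    The inverse of 3 mod 4 is 3 (since 3·3 = 9 = 2·4 + 1), so t ≡ 3·1 = 3 ≡ 3 (mod 4).
    Then x = 4 + 11·3 = 37, valid modulo lcm(11, 4) = 44: x ≡ 37 (mod 44).
  Combine with x ≡ 2 (mod 9): since gcd(44, 9) = 1, we get a unique residue mod 396.
    Write x = 37 + 44·t and substitute into x ≡ 2 (mod 9): 44·t ≡ 2 − 37 = -35 (mod 9).
    Reduce coefficients mod 9: 8·t ≡ 1 (mod 9).
    The inverse of 8 mod 9 is 8 (since 8·8 = 64 = 7·9 + 1), so t ≡ 8·1 = 8 ≡ 8 (mod 9).
    Then x = 37 + 44·8 = 389, valid modulo lcm(44, 9) = 396: x ≡ 389 (mod 396).
Verify: 389 mod 11 = 4 ✓, 389 mod 4 = 1 ✓, 389 mod 9 = 2 ✓.

x ≡ 389 (mod 396).


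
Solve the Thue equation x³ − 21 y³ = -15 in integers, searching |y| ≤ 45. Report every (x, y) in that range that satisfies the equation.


The equation is x³ - 21y³ = -15. For fixed y, x³ = 21·y³ − 15, so a solution requires the RHS to be a perfect cube.
Strategy: iterate y from -45 to 45, compute RHS = 21·y³ − 15, and check whether it is a (positive or negative) perfect cube.
Check small values of y:
  y = 0: RHS = -15 is not a perfect cube.
  y = 1: RHS = 6 is not a perfect cube.
  y = -1: RHS = -36 is not a perfect cube.
  y = 2: RHS = 153 is not a perfect cube.
  y = -2: RHS = -183 is not a perfect cube.
  y = 3: RHS = 552 is not a perfect cube.
  y = -3: RHS = -582 is not a perfect cube.
Continuing the search up to |y| = 45 finds no solutions either.
No (x, y) in the scanned range satisfies the equation.

No integer solutions with |y| ≤ 45.


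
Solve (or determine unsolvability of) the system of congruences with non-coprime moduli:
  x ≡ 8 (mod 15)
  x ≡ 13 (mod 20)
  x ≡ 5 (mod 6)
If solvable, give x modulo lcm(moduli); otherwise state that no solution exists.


Moduli 15, 20, 6 are not pairwise coprime, so CRT works modulo lcm(m_i) when all pairwise compatibility conditions hold.
Pairwise compatibility: gcd(m_i, m_j) must divide a_i - a_j for every pair.
Merge one congruence at a time:
  Start: x ≡ 8 (mod 15).
  Combine with x ≡ 13 (mod 20): gcd(15, 20) = 5; 13 - 8 = 5, which IS divisible by 5, so compatible.
    Write x = 8 + 15·t and substitute into x ≡ 13 (mod 20): 15·t ≡ 13 − 8 = 5 (mod 20).
    Divide the congruence (and modulus) by g = 5: 3·t ≡ 1 (mod 4).
    The inverse of 3 mod 4 is 3 (since 3·3 = 9 = 2·4 + 1), so t ≡ 3·1 = 3 ≡ 3 (mod 4).
    Then x = 8 + 15·3 = 53, valid modulo lcm(15, 20) = 60: x ≡ 53 (mod 60).
  Combine with x ≡ 5 (mod 6): gcd(60, 6) = 6; 5 - 53 = -48, which IS divisible by 6, so compatible.
    Write x = 53 + 60·t and substitute into x ≡ 5 (mod 6): 60·t ≡ 5 − 53 = -48 (mod 6).
    Divide the congruence (and modulus) by g = 6: 10·t ≡ -8 (mod 1).
    Modulo 1 every t works; take t = 0.
    Then x = 53 + 60·0 = 53, valid modulo lcm(60, 6) = 60: x ≡ 53 (mod 60).
Verify: 53 mod 15 = 8, 53 mod 20 = 13, 53 mod 6 = 5.

x ≡ 53 (mod 60).


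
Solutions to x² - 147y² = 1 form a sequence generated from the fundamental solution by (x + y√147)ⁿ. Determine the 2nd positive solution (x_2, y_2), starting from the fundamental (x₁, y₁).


Step 1: Find the fundamental solution (x₁, y₁) of x² - 147y² = 1.
  Expand √147 as a continued fraction. a₀ = ⌊√147⌋ = 12; iterate m_{k+1} = d_k·a_k − m_k, d_{k+1} = (147 − m_{k+1}²)/d_k, a_{k+1} = ⌊(a₀ + m_{k+1})/d_{k+1}⌋ (starting m₀ = 0, d₀ = 1), with convergents p_k = a_k·p_{k-1} + p_{k-2}, q_k = a_k·q_{k-1} + q_{k-2} (p₋₁ = 1, q₋₁ = 0):
  k = 0: a₀ = 12; p₀/q₀ = 12/1; p₀² − 147·q₀² = 144 − 147 = -3.
  k = 1: m = 12, d = 3, a = ⌊(12 + 12)/3⌋ = 8; p/q = (8·12 + 1)/(8·1 + 0) = 97/8; p² − 147·q² = 9409 − 9408 = 1.
  The first convergent with p² − 147·q² = 1 gives the fundamental solution (x₁, y₁) = (97, 8).
Step 2: Apply the recurrence (x_{n+1}, y_{n+1}) = (x₁x_n + 147y₁y_n, x₁y_n + y₁x_n) repeatedly.
  From (x_1, y_1) = (97, 8): x_2 = 97·97 + 147·8·8 = 18817; y_2 = 97·8 + 8·97 = 1552.
Step 3: Verify x_2² - 147·y_2² = 354079489 - 354079488 = 1 (should be 1). ✓

(x_1, y_1) = (97, 8); (x_2, y_2) = (18817, 1552).


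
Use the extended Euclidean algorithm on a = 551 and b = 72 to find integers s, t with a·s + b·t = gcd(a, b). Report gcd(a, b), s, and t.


Euclidean algorithm on (551, 72) — divide until remainder is 0:
  551 = 7 · 72 + 47
  72 = 1 · 47 + 25
  47 = 1 · 25 + 22
  25 = 1 · 22 + 3
  22 = 7 · 3 + 1
  3 = 3 · 1 + 0
gcd(551, 72) = 1.
Track Bezout coefficients alongside the remainders: start with r₀ = 551 = a·1 + b·0 (s = 1, t = 0) and r₁ = 72 = a·0 + b·1 (s = 0, t = 1); each new remainder r_{k+1} = r_{k-1} − q_k·r_k inherits s_{k+1} = s_{k-1} − q_k·s_k, t_{k+1} = t_{k-1} − q_k·t_k, so r_k = a·s_k + b·t_k at every step:
  q = 7: r = 47, s = 1 − 7·0 = 1, t = 0 − 7·1 = -7  (check: 551·1 + 72·(-7) = 47)
  q = 1: r = 25, s = 0 − 1·1 = -1, t = 1 − 1·(-7) = 8  (check: 551·(-1) + 72·8 = 25)
  q = 1: r = 22, s = 1 − 1·(-1) = 2, t = -7 − 1·8 = -15  (check: 551·2 + 72·(-15) = 22)
  q = 1: r = 3, s = -1 − 1·2 = -3, t = 8 − 1·(-15) = 23  (check: 551·(-3) + 72·23 = 3)
  q = 7: r = 1, s = 2 − 7·(-3) = 23, t = -15 − 7·23 = -176  (check: 551·23 + 72·(-176) = 1)
The row with r = 1 (the gcd) gives the Bezout coefficients s = 23, t = -176.
Result: 551 · (23) + 72 · (-176) = 1.

gcd(551, 72) = 1; s = 23, t = -176 (check: 551·23 + 72·(-176) = 1).


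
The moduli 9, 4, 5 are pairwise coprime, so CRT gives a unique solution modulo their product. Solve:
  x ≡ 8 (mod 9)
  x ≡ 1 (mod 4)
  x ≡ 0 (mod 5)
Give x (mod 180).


Moduli 9, 4, 5 are pairwise coprime; by CRT there is a unique solution modulo M = 9 · 4 · 5 = 180.
Solve pairwise, accumulating the modulus:
  Start with x ≡ 8 (mod 9).
  Combine with x ≡ 1 (mod 4): since gcd(9, 4) = 1, we get a unique residue mod 36.
    Write x = 8 + 9·t and substitute into x ≡ 1 (mod 4): 9·t ≡ 1 − 8 = -7 (mod 4).
    Reduce coefficients mod 4: 1·t ≡ 1 (mod 4).
    So t ≡ 1 (mod 4).
    Then x = 8 + 9·1 = 17, valid modulo lcm(9, 4) = 36: x ≡ 17 (mod 36).
  Combine with x ≡ 0 (mod 5): since gcd(36, 5) = 1, we get a unique residue mod 180.
    Write x = 17 + 36·t and substitute into x ≡ 0 (mod 5): 36·t ≡ 0 − 17 = -17 (mod 5).
    Reduce coefficients mod 5: 1·t ≡ 3 (mod 5).
    So t ≡ 3 (mod 5).
    Then x = 17 + 36·3 = 125, valid modulo lcm(36, 5) = 180: x ≡ 125 (mod 180).
Verify: 125 mod 9 = 8 ✓, 125 mod 4 = 1 ✓, 125 mod 5 = 0 ✓.

x ≡ 125 (mod 180).


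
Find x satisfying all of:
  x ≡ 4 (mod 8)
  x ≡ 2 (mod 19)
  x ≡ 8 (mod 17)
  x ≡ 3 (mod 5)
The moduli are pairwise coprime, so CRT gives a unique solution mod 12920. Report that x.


Product of moduli M = 8 · 19 · 17 · 5 = 12920.
Merge one congruence at a time:
  Start: x ≡ 4 (mod 8).
  Combine with x ≡ 2 (mod 19); new modulus lcm = 152.
    Write x = 4 + 8·t and substitute into x ≡ 2 (mod 19): 8·t ≡ 2 − 4 = -2 (mod 19).
    Reduce coefficients mod 19: 8·t ≡ 17 (mod 19).
    The inverse of 8 mod 19 is 12 (since 8·12 = 96 = 5·19 + 1), so t ≡ 12·17 = 204 ≡ 14 (mod 19).
    Then x = 4 + 8·14 = 116, valid modulo lcm(8, 19) = 152: x ≡ 116 (mod 152).
  Combine with x ≡ 8 (mod 17); new modulus lcm = 2584.
    Write x = 116 + 152·t and substitute into x ≡ 8 (mod 17): 152·t ≡ 8 − 116 = -108 (mod 17).
    Reduce coefficients mod 17: 16·t ≡ 11 (mod 17).
    The inverse of 16 mod 17 is 16 (since 16·16 = 256 = 15·17 + 1), so t ≡ 16·11 = 176 ≡ 6 (mod 17).
    Then x = 116 + 152·6 = 1028, valid modulo lcm(152, 17) = 2584: x ≡ 1028 (mod 2584).
  Combine with x ≡ 3 (mod 5); new modulus lcm = 12920.
    Write x = 1028 + 2584·t and substitute into x ≡ 3 (mod 5): 2584·t ≡ 3 − 1028 = -1025 (mod 5).
    Reduce coefficients mod 5: 4·t ≡ 0 (mod 5).
    The inverse of 4 mod 5 is 4 (since 4·4 = 16 = 3·5 + 1), so t ≡ 4·0 = 0 ≡ 0 (mod 5).
    Then x = 1028 + 2584·0 = 1028, valid modulo lcm(2584, 5) = 12920: x ≡ 1028 (mod 12920).
Verify against each original: 1028 mod 8 = 4, 1028 mod 19 = 2, 1028 mod 17 = 8, 1028 mod 5 = 3.

x ≡ 1028 (mod 12920).


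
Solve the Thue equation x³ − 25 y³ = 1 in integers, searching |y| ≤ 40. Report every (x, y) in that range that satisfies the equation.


The equation is x³ - 25y³ = 1. For fixed y, x³ = 25·y³ + 1, so a solution requires the RHS to be a perfect cube.
Strategy: iterate y from -40 to 40, compute RHS = 25·y³ + 1, and check whether it is a (positive or negative) perfect cube.
Check small values of y:
  y = 0: RHS = 1 = (1)³ ⇒ x = 1 works.
  y = 1: RHS = 26 is not a perfect cube.
  y = -1: RHS = -24 is not a perfect cube.
  y = 2: RHS = 201 is not a perfect cube.
  y = -2: RHS = -199 is not a perfect cube.
  y = 3: RHS = 676 is not a perfect cube.
  y = -3: RHS = -674 is not a perfect cube.
Continuing the search up to |y| = 40 finds no further solutions beyond those listed.
Collected solutions: (1, 0).

Solutions (with |y| ≤ 40): (1, 0).


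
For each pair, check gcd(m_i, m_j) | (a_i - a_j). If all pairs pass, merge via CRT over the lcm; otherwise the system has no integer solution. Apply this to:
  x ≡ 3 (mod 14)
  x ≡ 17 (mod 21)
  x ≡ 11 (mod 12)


Moduli 14, 21, 12 are not pairwise coprime, so CRT works modulo lcm(m_i) when all pairwise compatibility conditions hold.
Pairwise compatibility: gcd(m_i, m_j) must divide a_i - a_j for every pair.
Merge one congruence at a time:
  Start: x ≡ 3 (mod 14).
  Combine with x ≡ 17 (mod 21): gcd(14, 21) = 7; 17 - 3 = 14, which IS divisible by 7, so compatible.
    Write x = 3 + 14·t and substitute into x ≡ 17 (mod 21): 14·t ≡ 17 − 3 = 14 (mod 21).
    Divide the congruence (and modulus) by g = 7: 2·t ≡ 2 (mod 3).
    The inverse of 2 mod 3 is 2 (since 2·2 = 4 = 1·3 + 1), so t ≡ 2·2 = 4 ≡ 1 (mod 3).
    Then x = 3 + 14·1 = 17, valid modulo lcm(14, 21) = 42: x ≡ 17 (mod 42).
  Combine with x ≡ 11 (mod 12): gcd(42, 12) = 6; 11 - 17 = -6, which IS divisible by 6, so compatible.
    Write x = 17 + 42·t and substitute into x ≡ 11 (mod 12): 42·t ≡ 11 − 17 = -6 (mod 12).
    Divide the congruence (and modulus) by g = 6: 7·t ≡ -1 (mod 2).
    Reduce coefficients mod 2: 1·t ≡ 1 (mod 2).
    So t ≡ 1 (mod 2).
    Then x = 17 + 42·1 = 59, valid modulo lcm(42, 12) = 84: x ≡ 59 (mod 84).
Verify: 59 mod 14 = 3, 59 mod 21 = 17, 59 mod 12 = 11.

x ≡ 59 (mod 84).


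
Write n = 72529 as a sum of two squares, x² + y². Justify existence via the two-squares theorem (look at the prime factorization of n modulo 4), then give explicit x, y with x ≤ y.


Step 1: Factor n = 72529 = 29 · 41 · 61.
Step 2: Check the mod-4 condition on each prime factor: 29 ≡ 1 (mod 4), exponent 1; 41 ≡ 1 (mod 4), exponent 1; 61 ≡ 1 (mod 4), exponent 1.
All primes ≡ 3 (mod 4) appear to even exponent (or don't appear), so by the two-squares theorem n IS expressible as a sum of two squares.
Step 3: Build a representation. Here n = 29 · 41 · 61 is a product of primes ≡ 1 (mod 4). Each prime p ≡ 1 (mod 4) is itself a sum of two squares; find a² by testing p − a² for a perfect square:
  29: 29 − 1² = 28, 29 − 2² = 25 = 5² ⇒ 29 = 2² + 5².
  41: 41 − 1² = 40, 41 − 2² = 37, 41 − 3² = 32, 41 − 4² = 25 = 5² ⇒ 41 = 4² + 5².
  61: 61 − 1² = 60, 61 − 2² = 57, 61 − 3² = 52, 61 − 4² = 45, 61 − 5² = 36 = 6² ⇒ 61 = 5² + 6².
  Combine using the Brahmagupta–Fibonacci identity (a² + b²)(c² + d²) = (ac − bd)² + (ad + bc)² = (ac + bd)² + (ad − bc)²:
  29 · 41 = 1189: from (2² + 5²)(4² + 5²), take (2·4 − 5·5, 2·5 + 5·4) = (8 − 25, 10 + 20) = (-17, 30); dropping signs (only squares matter) gives (17, 30); check 17² + 30² = 289 + 900 = 1189 ✓.
  1189 · 61 = 72529: from (17² + 30²)(5² + 6²), take (17·5 − 30·6, 17·6 + 30·5) = (85 − 180, 102 + 150) = (-95, 252); dropping signs (only squares matter) gives (95, 252); check 95² + 252² = 9025 + 63504 = 72529 ✓.
Step 4: Order so x ≤ y and verify: 95² + 252² = 9025 + 63504 = 72529 = n. ✓

n = 72529 = 95² + 252² (one valid representation with x ≤ y).


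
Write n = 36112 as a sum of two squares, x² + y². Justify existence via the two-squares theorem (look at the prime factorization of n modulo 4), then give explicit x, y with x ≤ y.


Step 1: Factor n = 36112 = 2^4 · 37 · 61.
Step 2: Check the mod-4 condition on each prime factor: 2 = 2 (special); 37 ≡ 1 (mod 4), exponent 1; 61 ≡ 1 (mod 4), exponent 1.
All primes ≡ 3 (mod 4) appear to even exponent (or don't appear), so by the two-squares theorem n IS expressible as a sum of two squares.
Step 3: Build a representation. Group n = k² · m with k = 4 and m = 37 · 61 = 2257 (a product of primes ≡ 1 (mod 4)); a representation of m scales to one of n via (k·x)² + (k·y)² = k²(x² + y²). Each prime p ≡ 1 (mod 4) is itself a sum of two squares; find a² by testing p − a² for a perfect square:
  37: 37 − 1² = 36 = 6² ⇒ 37 = 1² + 6².
  61: 61 − 1² = 60, 61 − 2² = 57, 61 − 3² = 52, 61 − 4² = 45, 61 − 5² = 36 = 6² ⇒ 61 = 5² + 6².
  Combine using the Brahmagupta–Fibonacci identity (a² + b²)(c² + d²) = (ac − bd)² + (ad + bc)² = (ac + bd)² + (ad − bc)²:
  37 · 61 = 2257: from (1² + 6²)(5² + 6²), take (1·5 − 6·6, 1·6 + 6·5) = (5 − 36, 6 + 30) = (-31, 36); dropping signs (only squares matter) gives (31, 36); check 31² + 36² = 961 + 1296 = 2257 ✓.
  Scale by k = 4: (4·31, 4·36) = (124, 144).
Step 4: Order so x ≤ y and verify: 124² + 144² = 15376 + 20736 = 36112 = n. ✓

n = 36112 = 124² + 144² (one valid representation with x ≤ y).


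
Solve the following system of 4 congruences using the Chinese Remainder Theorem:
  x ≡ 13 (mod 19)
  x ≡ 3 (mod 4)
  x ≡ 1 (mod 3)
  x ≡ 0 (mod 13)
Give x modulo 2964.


Product of moduli M = 19 · 4 · 3 · 13 = 2964.
Merge one congruence at a time:
  Start: x ≡ 13 (mod 19).
  Combine with x ≡ 3 (mod 4); new modulus lcm = 76.
    Write x = 13 + 19·t and substitute into x ≡ 3 (mod 4): 19·t ≡ 3 − 13 = -10 (mod 4).
    Reduce coefficients mod 4: 3·t ≡ 2 (mod 4).
    The inverse of 3 mod 4 is 3 (since 3·3 = 9 = 2·4 + 1), so t ≡ 3·2 = 6 ≡ 2 (mod 4).
    Then x = 13 + 19·2 = 51, valid modulo lcm(19, 4) = 76: x ≡ 51 (mod 76).
  Combine with x ≡ 1 (mod 3); new modulus lcm = 228.
    Write x = 51 + 76·t and substitute into x ≡ 1 (mod 3): 76·t ≡ 1 − 51 = -50 (mod 3).
    Reduce coefficients mod 3: 1·t ≡ 1 (mod 3).
    So t ≡ 1 (mod 3).
    Then x = 51 + 76·1 = 127, valid modulo lcm(76, 3) = 228: x ≡ 127 (mod 228).
  Combine with x ≡ 0 (mod 13); new modulus lcm = 2964.
    Write x = 127 + 228·t and substitute into x ≡ 0 (mod 13): 228·t ≡ 0 − 127 = -127 (mod 13).
    Reduce coefficients mod 13: 7·t ≡ 3 (mod 13).
    The inverse of 7 mod 13 is 2 (since 7·2 = 14 = 1·13 + 1), so t ≡ 2·3 = 6 ≡ 6 (mod 13).
    Then x = 127 + 228·6 = 1495, valid modulo lcm(228, 13) = 2964: x ≡ 1495 (mod 2964).
Verify against each original: 1495 mod 19 = 13, 1495 mod 4 = 3, 1495 mod 3 = 1, 1495 mod 13 = 0.

x ≡ 1495 (mod 2964).


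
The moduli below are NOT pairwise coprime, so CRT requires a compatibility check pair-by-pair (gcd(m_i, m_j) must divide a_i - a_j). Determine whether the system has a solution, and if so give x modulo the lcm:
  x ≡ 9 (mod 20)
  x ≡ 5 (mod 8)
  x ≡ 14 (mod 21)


Moduli 20, 8, 21 are not pairwise coprime, so CRT works modulo lcm(m_i) when all pairwise compatibility conditions hold.
Pairwise compatibility: gcd(m_i, m_j) must divide a_i - a_j for every pair.
Merge one congruence at a time:
  Start: x ≡ 9 (mod 20).
  Combine with x ≡ 5 (mod 8): gcd(20, 8) = 4; 5 - 9 = -4, which IS divisible by 4, so compatible.
    Write x = 9 + 20·t and substitute into x ≡ 5 (mod 8): 20·t ≡ 5 − 9 = -4 (mod 8).
    Divide the congruence (and modulus) by g = 4: 5·t ≡ -1 (mod 2).
    Reduce coefficients mod 2: 1·t ≡ 1 (mod 2).
    So t ≡ 1 (mod 2).
    Then x = 9 + 20·1 = 29, valid modulo lcm(20, 8) = 40: x ≡ 29 (mod 40).
  Combine with x ≡ 14 (mod 21): gcd(40, 21) = 1; 14 - 29 = -15, which IS divisible by 1, so compatible.
    Write x = 29 + 40·t and substitute into x ≡ 14 (mod 21): 40·t ≡ 14 − 29 = -15 (mod 21).
    Reduce coefficients mod 21: 19·t ≡ 6 (mod 21).
    The inverse of 19 mod 21 is 10 (since 19·10 = 190 = 9·21 + 1), so t ≡ 10·6 = 60 ≡ 18 (mod 21).
    Then x = 29 + 40·18 = 749, valid modulo lcm(40, 21) = 840: x ≡ 749 (mod 840).
Verify: 749 mod 20 = 9, 749 mod 8 = 5, 749 mod 21 = 14.

x ≡ 749 (mod 840).


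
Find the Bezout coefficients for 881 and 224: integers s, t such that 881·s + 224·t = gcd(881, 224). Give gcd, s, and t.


Euclidean algorithm on (881, 224) — divide until remainder is 0:
  881 = 3 · 224 + 209
  224 = 1 · 209 + 15
  209 = 13 · 15 + 14
  15 = 1 · 14 + 1
  14 = 14 · 1 + 0
gcd(881, 224) = 1.
Track Bezout coefficients alongside the remainders: start with r₀ = 881 = a·1 + b·0 (s = 1, t = 0) and r₁ = 224 = a·0 + b·1 (s = 0, t = 1); each new remainder r_{k+1} = r_{k-1} − q_k·r_k inherits s_{k+1} = s_{k-1} − q_k·s_k, t_{k+1} = t_{k-1} − q_k·t_k, so r_k = a·s_k + b·t_k at every step:
  q = 3: r = 209, s = 1 − 3·0 = 1, t = 0 − 3·1 = -3  (check: 881·1 + 224·(-3) = 209)
  q = 1: r = 15, s = 0 − 1·1 = -1, t = 1 − 1·(-3) = 4  (check: 881·(-1) + 224·4 = 15)
  q = 13: r = 14, s = 1 − 13·(-1) = 14, t = -3 − 13·4 = -55  (check: 881·14 + 224·(-55) = 14)
  q = 1: r = 1, s = -1 − 1·14 = -15, t = 4 − 1·(-55) = 59  (check: 881·(-15) + 224·59 = 1)
The row with r = 1 (the gcd) gives the Bezout coefficients s = -15, t = 59.
Result: 881 · (-15) + 224 · (59) = 1.

gcd(881, 224) = 1; s = -15, t = 59 (check: 881·(-15) + 224·59 = 1).


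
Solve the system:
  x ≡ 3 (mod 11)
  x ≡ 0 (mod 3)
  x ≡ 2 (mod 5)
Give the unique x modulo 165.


Moduli 11, 3, 5 are pairwise coprime; by CRT there is a unique solution modulo M = 11 · 3 · 5 = 165.
Solve pairwise, accumulating the modulus:
  Start with x ≡ 3 (mod 11).
  Combine with x ≡ 0 (mod 3): since gcd(11, 3) = 1, we get a unique residue mod 33.
    Write x = 3 + 11·t and substitute into x ≡ 0 (mod 3): 11·t ≡ 0 − 3 = -3 (mod 3).
    Reduce coefficients mod 3: 2·t ≡ 0 (mod 3).
    The inverse of 2 mod 3 is 2 (since 2·2 = 4 = 1·3 + 1), so t ≡ 2·0 = 0 ≡ 0 (mod 3).
    Then x = 3 + 11·0 = 3, valid modulo lcm(11, 3) = 33: x ≡ 3 (mod 33).
  Combine with x ≡ 2 (mod 5): since gcd(33, 5) = 1, we get a unique residue mod 165.
    Write x = 3 + 33·t and substitute into x ≡ 2 (mod 5): 33·t ≡ 2 − 3 = -1 (mod 5).
    Reduce coefficients mod 5: 3·t ≡ 4 (mod 5).
    The inverse of 3 mod 5 is 2 (since 3·2 = 6 = 1·5 + 1), so t ≡ 2·4 = 8 ≡ 3 (mod 5).
    Then x = 3 + 33·3 = 102, valid modulo lcm(33, 5) = 165: x ≡ 102 (mod 165).
Verify: 102 mod 11 = 3 ✓, 102 mod 3 = 0 ✓, 102 mod 5 = 2 ✓.

x ≡ 102 (mod 165).


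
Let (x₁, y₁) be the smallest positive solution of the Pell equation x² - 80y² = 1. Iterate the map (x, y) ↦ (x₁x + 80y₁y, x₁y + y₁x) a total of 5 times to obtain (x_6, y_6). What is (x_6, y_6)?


Step 1: Find the fundamental solution (x₁, y₁) of x² - 80y² = 1.
  Expand √80 as a continued fraction. a₀ = ⌊√80⌋ = 8; iterate m_{k+1} = d_k·a_k − m_k, d_{k+1} = (80 − m_{k+1}²)/d_k, a_{k+1} = ⌊(a₀ + m_{k+1})/d_{k+1}⌋ (starting m₀ = 0, d₀ = 1), with convergents p_k = a_k·p_{k-1} + p_{k-2}, q_k = a_k·q_{k-1} + q_{k-2} (p₋₁ = 1, q₋₁ = 0):
  k = 0: a₀ = 8; p₀/q₀ = 8/1; p₀² − 80·q₀² = 64 − 80 = -16.
  k = 1: m = 8, d = 16, a = ⌊(8 + 8)/16⌋ = 1; p/q = (1·8 + 1)/(1·1 + 0) = 9/1; p² − 80·q² = 81 − 80 = 1.
  The first convergent with p² − 80·q² = 1 gives the fundamental solution (x₁, y₁) = (9, 1).
Step 2: Apply the recurrence (x_{n+1}, y_{n+1}) = (x₁x_n + 80y₁y_n, x₁y_n + y₁x_n) repeatedly.
  From (x_1, y_1) = (9, 1): x_2 = 9·9 + 80·1·1 = 161; y_2 = 9·1 + 1·9 = 18.
  From (x_2, y_2) = (161, 18): x_3 = 9·161 + 80·1·18 = 2889; y_3 = 9·18 + 1·161 = 323.
  From (x_3, y_3) = (2889, 323): x_4 = 9·2889 + 80·1·323 = 51841; y_4 = 9·323 + 1·2889 = 5796.
  From (x_4, y_4) = (51841, 5796): x_5 = 9·51841 + 80·1·5796 = 930249; y_5 = 9·5796 + 1·51841 = 104005.
  From (x_5, y_5) = (930249, 104005): x_6 = 9·930249 + 80·1·104005 = 16692641; y_6 = 9·104005 + 1·930249 = 1866294.
Step 3: Verify x_6² - 80·y_6² = 278644263554881 - 278644263554880 = 1 (should be 1). ✓

(x_1, y_1) = (9, 1); (x_6, y_6) = (16692641, 1866294).


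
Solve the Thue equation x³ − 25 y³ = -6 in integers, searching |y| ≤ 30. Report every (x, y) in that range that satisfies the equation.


The equation is x³ - 25y³ = -6. For fixed y, x³ = 25·y³ − 6, so a solution requires the RHS to be a perfect cube.
Strategy: iterate y from -30 to 30, compute RHS = 25·y³ − 6, and check whether it is a (positive or negative) perfect cube.
Check small values of y:
  y = 0: RHS = -6 is not a perfect cube.
  y = 1: RHS = 19 is not a perfect cube.
  y = -1: RHS = -31 is not a perfect cube.
  y = 2: RHS = 194 is not a perfect cube.
  y = -2: RHS = -206 is not a perfect cube.
  y = 3: RHS = 669 is not a perfect cube.
  y = -3: RHS = -681 is not a perfect cube.
Continuing the search up to |y| = 30 finds no solutions either.
No (x, y) in the scanned range satisfies the equation.

No integer solutions with |y| ≤ 30.


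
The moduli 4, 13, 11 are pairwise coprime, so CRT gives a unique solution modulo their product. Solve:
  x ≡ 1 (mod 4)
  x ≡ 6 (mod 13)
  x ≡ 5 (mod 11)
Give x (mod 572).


Moduli 4, 13, 11 are pairwise coprime; by CRT there is a unique solution modulo M = 4 · 13 · 11 = 572.
Solve pairwise, accumulating the modulus:
  Start with x ≡ 1 (mod 4).
  Combine with x ≡ 6 (mod 13): since gcd(4, 13) = 1, we get a unique residue mod 52.
    Write x = 1 + 4·t and substitute into x ≡ 6 (mod 13): 4·t ≡ 6 − 1 = 5 (mod 13).
    The inverse of 4 mod 13 is 10 (since 4·10 = 40 = 3·13 + 1), so t ≡ 10·5 = 50 ≡ 11 (mod 13).
    Then x = 1 + 4·11 = 45, valid modulo lcm(4, 13) = 52: x ≡ 45 (mod 52).
  Combine with x ≡ 5 (mod 11): since gcd(52, 11) = 1, we get a unique residue mod 572.
    Write x = 45 + 52·t and substitute into x ≡ 5 (mod 11): 52·t ≡ 5 − 45 = -40 (mod 11).
    Reduce coefficients mod 11: 8·t ≡ 4 (mod 11).
    The inverse of 8 mod 11 is 7 (since 8·7 = 56 = 5·11 + 1), so t ≡ 7·4 = 28 ≡ 6 (mod 11).
    Then x = 45 + 52·6 = 357, valid modulo lcm(52, 11) = 572: x ≡ 357 (mod 572).
Verify: 357 mod 4 = 1 ✓, 357 mod 13 = 6 ✓, 357 mod 11 = 5 ✓.

x ≡ 357 (mod 572).
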